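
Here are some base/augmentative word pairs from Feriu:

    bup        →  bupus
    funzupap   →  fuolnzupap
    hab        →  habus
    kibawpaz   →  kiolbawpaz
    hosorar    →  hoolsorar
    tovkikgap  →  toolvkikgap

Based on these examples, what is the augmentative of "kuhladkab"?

tovkikgap and bup both end in -p yet inflect differently (toolvkikgap, bupus), so the final letter is not what conditions the rule; the number of vowels is.
"kuhladkab" has 3 vowels. The stems with 3 vowels (tovkikgap → toolvkikgap, funzupap → fuolnzupap, hosorar → hoolsorar) insert -ol- after the first vowel.
The other pattern: stems with 1 vowel add -us.
So kuhladkab → kuolhladkab.

kuolhladkab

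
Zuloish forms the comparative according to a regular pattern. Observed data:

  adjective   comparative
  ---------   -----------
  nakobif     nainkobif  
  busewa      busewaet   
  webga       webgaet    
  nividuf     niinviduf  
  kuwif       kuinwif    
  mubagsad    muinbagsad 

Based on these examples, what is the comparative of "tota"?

mubagsad and webga both have last vowel 'a' yet inflect differently (muinbagsad, webgaet), so the last vowel is not what conditions the rule; whether the stem ends in a vowel or a consonant is.
"tota" ends in a vowel. The stems ending in a vowel (webga → webgaet, busewa → busewaet) add -et.
The other pattern: stems ending in a consonant insert -in- after the first vowel.
So tota → totaet.

totaet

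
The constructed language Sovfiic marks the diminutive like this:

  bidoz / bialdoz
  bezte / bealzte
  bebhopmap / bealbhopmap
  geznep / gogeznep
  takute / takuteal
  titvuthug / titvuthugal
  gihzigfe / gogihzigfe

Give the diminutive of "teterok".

takute and bezte both end in -e yet inflect differently (takuteal, bealzte), so the final letter is not what conditions the rule; the first letter is.
"teterok" begins with t-. The stems beginning with t- (titvuthug → titvuthugal, takute → takuteal) add -al.
The other patterns: stems beginning with b- insert -al- after the first vowel; stems beginning with g- add the prefix go-.
So teterok → teterokal.

teterokal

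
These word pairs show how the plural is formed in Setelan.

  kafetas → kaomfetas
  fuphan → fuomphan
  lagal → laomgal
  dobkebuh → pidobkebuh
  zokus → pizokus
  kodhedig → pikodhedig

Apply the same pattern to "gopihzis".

kafetas and zokus both end in -s yet inflect differently (kaomfetas, pizokus), so the final letter is not what conditions the rule; the last vowel is.
"gopihzis" has last vowel 'i'. The one such stem in the data (kodhedig → pikodhedig) adds the prefix pi-, so the same rule applies.
The other pattern: stems whose last vowel is 'a' insert -om- after the first vowel.
So gopihzis → pigopihzis.

pigopihzis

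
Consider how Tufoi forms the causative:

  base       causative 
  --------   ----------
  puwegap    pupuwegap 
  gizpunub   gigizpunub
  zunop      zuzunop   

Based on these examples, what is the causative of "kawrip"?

kakawrip

Every pair shown (puwegap → pupuwegap, gizpunub → gigizpunub, zunop → zuzunop) follows the same rule: repeat the first consonant+vowel as a prefix.
So kawrip → kakawrip.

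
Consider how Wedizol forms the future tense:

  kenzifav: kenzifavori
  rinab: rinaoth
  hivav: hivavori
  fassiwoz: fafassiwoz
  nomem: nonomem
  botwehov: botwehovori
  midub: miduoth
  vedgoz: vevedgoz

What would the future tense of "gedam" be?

gegedam

rinab and kenzifav both have last vowel 'a' yet inflect differently (rinaoth, kenzifavori), so the last vowel is not what conditions the rule; the final letter is.
"gedam" ends in -m. The one such stem in the data (nomem → nonomem) repeats the first consonant+vowel as a prefix (as do fassiwoz, vedgoz), so the same rule applies.
So gedam → gegedam.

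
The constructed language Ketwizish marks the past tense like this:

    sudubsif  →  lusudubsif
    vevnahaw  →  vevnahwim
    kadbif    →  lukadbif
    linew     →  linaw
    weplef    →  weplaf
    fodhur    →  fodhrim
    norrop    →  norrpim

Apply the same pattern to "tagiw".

weplef and sudubsif both end in -f yet inflect differently (weplaf, lusudubsif), so the final letter is not what conditions the rule; the last vowel is.
"tagiw" has last vowel 'i'. The stems whose last vowel is 'i' (sudubsif → lusudubsif, kadbif → lukadbif) add the prefix lu-.
So tagiw → lutagiw.

lutagiw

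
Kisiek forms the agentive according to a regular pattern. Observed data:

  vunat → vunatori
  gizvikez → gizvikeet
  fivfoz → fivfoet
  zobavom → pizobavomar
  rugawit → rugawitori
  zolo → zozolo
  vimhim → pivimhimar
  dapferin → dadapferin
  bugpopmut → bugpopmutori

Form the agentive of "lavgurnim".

pilavgurnimar

vimhim and rugawit both have last vowel 'i' yet inflect differently (pivimhimar, rugawitori), so the last vowel is not what conditions the rule; the final letter is.
"lavgurnim" ends in -m. The stems ending in -m (vimhim → pivimhimar, zobavom → pizobavomar) add pi- … -ar around the stem.
So lavgurnim → pilavgurnimar.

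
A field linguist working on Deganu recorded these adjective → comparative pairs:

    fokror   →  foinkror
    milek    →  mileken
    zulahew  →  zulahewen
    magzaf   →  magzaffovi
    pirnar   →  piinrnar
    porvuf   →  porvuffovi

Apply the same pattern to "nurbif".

nurbiffovi

pirnar and magzaf both have last vowel 'a' yet inflect differently (piinrnar, magzaffovi), so the last vowel is not what conditions the rule; the final letter is.
"nurbif" ends in -f. The stems ending in -f (magzaf → magzaffovi, porvuf → porvuffovi) double the final consonant and add -ovi.
The other patterns: stems ending in -r insert -in- after the first vowel; stems ending in -k or -w add -en.
So nurbif → nurbiffovi.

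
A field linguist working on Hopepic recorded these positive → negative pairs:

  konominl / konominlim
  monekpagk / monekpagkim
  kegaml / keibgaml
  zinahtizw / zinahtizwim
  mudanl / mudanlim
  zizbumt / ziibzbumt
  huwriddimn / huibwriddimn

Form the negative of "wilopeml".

kegaml and konominl both end in -l yet inflect differently (keibgaml, konominlim), so the final letter is not what conditions the rule; the second-to-last letter is.
"wilopeml" has second-to-last letter 'm'. The stems whose second-to-last letter is 'm' (zizbumt → ziibzbumt, kegaml → keibgaml, huwriddimn → huibwriddimn) insert -ib- after the first vowel.
The other pattern: stems whose second-to-last letter is 'g', 'n' or 'z' add -im.
So wilopeml → wiiblopeml.

wiiblopeml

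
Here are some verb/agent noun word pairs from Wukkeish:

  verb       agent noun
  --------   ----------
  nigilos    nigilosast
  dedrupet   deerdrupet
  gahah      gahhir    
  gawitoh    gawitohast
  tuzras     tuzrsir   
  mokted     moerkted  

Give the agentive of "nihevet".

nierhevet

tuzras and nigilos both end in -s yet inflect differently (tuzrsir, nigilosast), so the final letter is not what conditions the rule; the last vowel is.
"nihevet" has last vowel 'e'. The stems whose last vowel is 'e' (mokted → moerkted, dedrupet → deerdrupet) insert -er- after the first vowel.
So nihevet → nierhevet.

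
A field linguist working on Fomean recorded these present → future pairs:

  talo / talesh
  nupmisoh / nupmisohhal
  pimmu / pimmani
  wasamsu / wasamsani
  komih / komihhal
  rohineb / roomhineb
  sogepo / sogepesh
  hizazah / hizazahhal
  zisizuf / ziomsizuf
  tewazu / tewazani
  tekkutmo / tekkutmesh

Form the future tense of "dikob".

diomkob

nupmisoh and tekkutmo both have last vowel 'o' yet inflect differently (nupmisohhal, tekkutmesh), so the last vowel is not what conditions the rule; the final letter is.
"dikob" ends in -b. The one such stem in the data (rohineb → roomhineb) inserts -om- after the first vowel (as does zisizuf), so the same rule applies.
The other patterns: stems ending in -u drop the final letter and add -ani; stems ending in -h double the final consonant and add -al; stems ending in -o drop the final letter and add -esh.
So dikob → diomkob.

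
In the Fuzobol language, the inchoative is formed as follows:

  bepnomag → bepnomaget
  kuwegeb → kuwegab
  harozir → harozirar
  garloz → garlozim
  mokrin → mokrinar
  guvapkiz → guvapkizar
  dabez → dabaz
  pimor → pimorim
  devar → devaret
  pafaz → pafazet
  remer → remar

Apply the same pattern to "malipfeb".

"malipfeb" has last vowel 'e'. The stems whose last vowel is 'e' (kuwegeb → kuwegab, dabez → dabaz, remer → remar) change the last vowel to 'a'.
The other patterns: stems whose last vowel is 'i' add -ar; stems whose last vowel is 'a' add -et; stems whose last vowel is 'o' add -im.
So malipfeb → malipfab.

malipfab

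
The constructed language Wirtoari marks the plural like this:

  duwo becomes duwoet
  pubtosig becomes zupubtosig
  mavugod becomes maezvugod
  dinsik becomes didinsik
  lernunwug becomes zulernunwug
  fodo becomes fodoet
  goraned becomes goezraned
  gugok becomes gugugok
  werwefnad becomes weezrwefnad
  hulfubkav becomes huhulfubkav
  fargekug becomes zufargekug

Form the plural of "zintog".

duwo and mavugod both have last vowel 'o' yet inflect differently (duwoet, maezvugod), so the last vowel is not what conditions the rule; the final letter is.
"zintog" ends in -g. The stems ending in -g (fargekug → zufargekug, pubtosig → zupubtosig, lernunwug → zulernunwug) add the prefix zu-.
So zintog → zuzintog.

zuzintog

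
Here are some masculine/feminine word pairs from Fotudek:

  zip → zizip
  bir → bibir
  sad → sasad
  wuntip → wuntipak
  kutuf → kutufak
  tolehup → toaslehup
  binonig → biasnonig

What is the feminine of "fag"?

fafag

zip and wuntip both end in -p yet inflect differently (zizip, wuntipak), so the final letter is not what conditions the rule; the number of vowels is.
"fag" has 1 vowel. The stems with 1 vowel (zip → zizip, bir → bibir, sad → sasad) repeat the first consonant+vowel as a prefix.
So fag → fafag.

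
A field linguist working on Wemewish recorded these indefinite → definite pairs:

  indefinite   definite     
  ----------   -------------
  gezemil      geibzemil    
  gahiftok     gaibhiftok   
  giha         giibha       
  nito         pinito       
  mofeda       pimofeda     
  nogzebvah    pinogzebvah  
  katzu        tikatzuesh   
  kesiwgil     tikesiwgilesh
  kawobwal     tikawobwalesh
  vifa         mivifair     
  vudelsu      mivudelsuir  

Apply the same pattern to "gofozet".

"gofozet" begins with g-. The stems beginning with g- (gezemil → geibzemil, gahiftok → gaibhiftok, giha → giibha) insert -ib- after the first vowel.
So gofozet → goibfozet.

goibfozet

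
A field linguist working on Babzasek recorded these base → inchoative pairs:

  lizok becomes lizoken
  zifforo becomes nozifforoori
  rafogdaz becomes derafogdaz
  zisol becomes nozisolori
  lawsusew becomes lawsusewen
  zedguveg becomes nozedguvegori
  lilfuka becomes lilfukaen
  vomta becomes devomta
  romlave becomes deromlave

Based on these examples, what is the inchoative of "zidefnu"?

"zidefnu" begins with z-. The stems beginning with z- (zedguveg → nozedguvegori, zisol → nozisolori, zifforo → nozifforoori) add no- … -ori around the stem.
So zidefnu → nozidefnuori.

nozidefnuori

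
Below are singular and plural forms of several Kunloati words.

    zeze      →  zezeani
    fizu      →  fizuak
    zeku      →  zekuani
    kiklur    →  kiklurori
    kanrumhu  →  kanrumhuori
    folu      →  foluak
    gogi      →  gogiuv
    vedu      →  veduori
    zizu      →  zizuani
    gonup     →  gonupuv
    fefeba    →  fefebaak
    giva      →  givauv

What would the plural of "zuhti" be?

zuhtiani

fizu and zizu both end in -u yet inflect differently (fizuak, zizuani), so the final letter is not what conditions the rule; the first letter is.
"zuhti" begins with z-. The stems beginning with z- (zeze → zezeani, zizu → zizuani, zeku → zekuani) add -ani.
The other patterns: stems beginning with f- add -ak; stems beginning with g- add -uv; stems beginning with k- or v- add -ori.
So zuhti → zuhtiani.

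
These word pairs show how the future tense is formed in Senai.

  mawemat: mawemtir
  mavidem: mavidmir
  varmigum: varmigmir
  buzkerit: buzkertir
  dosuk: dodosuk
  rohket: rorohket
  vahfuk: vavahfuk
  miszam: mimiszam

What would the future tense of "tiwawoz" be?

tiwawzir

mawemat and rohket both end in -t yet inflect differently (mawemtir, rorohket), so the final letter is not what conditions the rule; the number of vowels is.
"tiwawoz" has 3 vowels. The stems with 3 vowels (mawemat → mawemtir, mavidem → mavidmir, varmigum → varmigmir) delete the last vowel and add -ir.
The other pattern: stems with 2 vowels repeat the first consonant+vowel as a prefix.
So tiwawoz → tiwawzir.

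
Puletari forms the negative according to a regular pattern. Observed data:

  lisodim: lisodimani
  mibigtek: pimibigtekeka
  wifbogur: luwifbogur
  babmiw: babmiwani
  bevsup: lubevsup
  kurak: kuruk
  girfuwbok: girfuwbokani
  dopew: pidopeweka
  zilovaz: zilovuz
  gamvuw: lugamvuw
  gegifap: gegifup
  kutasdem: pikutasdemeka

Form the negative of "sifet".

pisifeteka

kurak and girfuwbok both end in -k yet inflect differently (kuruk, girfuwbokani), so the final letter is not what conditions the rule; the last vowel is.
"sifet" has last vowel 'e'. The stems whose last vowel is 'e' (kutasdem → pikutasdemeka, dopew → pidopeweka, mibigtek → pimibigtekeka) add pi- … -eka around the stem.
The other patterns: stems whose last vowel is 'a' change the last vowel to 'u'; stems whose last vowel is 'i' or 'o' add -ani; stems whose last vowel is 'u' add the prefix lu-.
So sifet → pisifeteka.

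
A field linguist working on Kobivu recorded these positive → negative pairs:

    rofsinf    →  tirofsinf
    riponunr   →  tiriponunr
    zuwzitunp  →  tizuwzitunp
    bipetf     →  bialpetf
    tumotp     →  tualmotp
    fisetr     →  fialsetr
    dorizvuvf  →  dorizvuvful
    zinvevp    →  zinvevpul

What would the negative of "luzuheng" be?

rofsinf and bipetf both end in -f yet inflect differently (tirofsinf, bialpetf), so the final letter is not what conditions the rule; the second-to-last letter is.
"luzuheng" has second-to-last letter 'n'. The stems whose second-to-last letter is 'n' (rofsinf → tirofsinf, riponunr → tiriponunr, zuwzitunp → tizuwzitunp) add the prefix ti-.
The other patterns: stems whose second-to-last letter is 't' insert -al- after the first vowel; stems whose second-to-last letter is 'v' add -ul.
So luzuheng → tiluzuheng.

tiluzuheng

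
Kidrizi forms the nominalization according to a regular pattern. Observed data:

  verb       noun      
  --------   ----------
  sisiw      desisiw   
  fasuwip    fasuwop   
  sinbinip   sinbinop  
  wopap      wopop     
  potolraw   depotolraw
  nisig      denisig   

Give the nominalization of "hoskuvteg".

fasuwip and nisig both have last vowel 'i' yet inflect differently (fasuwop, denisig), so the last vowel is not what conditions the rule; the final letter is.
"hoskuvteg" ends in -g. The one such stem in the data (nisig → denisig) adds the prefix de-, so the same rule applies.
The other pattern: stems ending in -p change the last vowel to 'o'.
So hoskuvteg → dehoskuvteg.

dehoskuvteg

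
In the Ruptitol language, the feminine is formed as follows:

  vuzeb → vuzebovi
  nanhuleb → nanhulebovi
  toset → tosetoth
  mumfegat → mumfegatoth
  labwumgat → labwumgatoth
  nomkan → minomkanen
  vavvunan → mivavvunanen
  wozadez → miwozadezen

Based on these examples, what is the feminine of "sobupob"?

vuzeb and toset both have last vowel 'e' yet inflect differently (vuzebovi, tosetoth), so the last vowel is not what conditions the rule; the final letter is.
"sobupob" ends in -b. The stems ending in -b (vuzeb → vuzebovi, nanhuleb → nanhulebovi) add -ovi.
So sobupob → sobupobovi.

sobupobovi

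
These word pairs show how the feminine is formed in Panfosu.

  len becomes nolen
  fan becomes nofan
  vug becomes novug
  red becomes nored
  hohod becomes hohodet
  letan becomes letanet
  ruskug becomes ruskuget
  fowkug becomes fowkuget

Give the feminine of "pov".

nopov

red and hohod both end in -d yet inflect differently (nored, hohodet), so the final letter is not what conditions the rule; the number of vowels is.
"pov" has 1 vowel. The stems with 1 vowel (len → nolen, fan → nofan, vug → novug) add the prefix no-.
So pov → nopov.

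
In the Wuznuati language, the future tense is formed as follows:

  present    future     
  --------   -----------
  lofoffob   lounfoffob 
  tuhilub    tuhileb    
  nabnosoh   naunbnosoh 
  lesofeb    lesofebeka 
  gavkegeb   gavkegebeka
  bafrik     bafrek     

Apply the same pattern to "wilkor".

wiunlkor

"wilkor" has last vowel 'o'. The stems whose last vowel is 'o' (lofoffob → lounfoffob, nabnosoh → naunbnosoh) insert -un- after the first vowel.
So wilkor → wiunlkor.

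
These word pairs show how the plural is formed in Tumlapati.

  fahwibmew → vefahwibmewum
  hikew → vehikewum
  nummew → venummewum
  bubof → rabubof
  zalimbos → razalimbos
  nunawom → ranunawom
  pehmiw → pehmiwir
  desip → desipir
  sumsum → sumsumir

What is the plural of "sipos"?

rasipos

fahwibmew and pehmiw both end in -w yet inflect differently (vefahwibmewum, pehmiwir), so the final letter is not what conditions the rule; the last vowel is.
"sipos" has last vowel 'o'. The stems whose last vowel is 'o' (bubof → rabubof, zalimbos → razalimbos, nunawom → ranunawom) add the prefix ra-.
The other patterns: stems whose last vowel is 'e' add ve- … -um around the stem; stems whose last vowel is 'i' or 'u' add -ir.
So sipos → rasipos.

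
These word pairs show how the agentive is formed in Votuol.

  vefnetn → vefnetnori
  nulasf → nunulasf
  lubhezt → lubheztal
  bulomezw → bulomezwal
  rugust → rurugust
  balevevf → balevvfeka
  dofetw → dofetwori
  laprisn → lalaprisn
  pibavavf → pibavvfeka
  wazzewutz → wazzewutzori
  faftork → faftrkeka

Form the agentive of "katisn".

kakatisn

bulomezw and dofetw both end in -w yet inflect differently (bulomezwal, dofetwori), so the final letter is not what conditions the rule; the second-to-last letter is.
"katisn" has second-to-last letter 's'. The stems whose second-to-last letter is 's' (rugust → rurugust, laprisn → lalaprisn, nulasf → nunulasf) repeat the first consonant+vowel as a prefix.
So katisn → kakatisn.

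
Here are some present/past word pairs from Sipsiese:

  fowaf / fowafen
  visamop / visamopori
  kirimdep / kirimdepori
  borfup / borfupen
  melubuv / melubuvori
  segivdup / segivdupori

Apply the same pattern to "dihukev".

borfup and segivdup both end in -p yet inflect differently (borfupen, segivdupori), so the final letter is not what conditions the rule; the number of vowels is.
"dihukev" has 3 vowels. The stems with 3 vowels (segivdup → segivdupori, kirimdep → kirimdepori, visamop → visamopori) add -ori.
So dihukev → dihukevori.

dihukevori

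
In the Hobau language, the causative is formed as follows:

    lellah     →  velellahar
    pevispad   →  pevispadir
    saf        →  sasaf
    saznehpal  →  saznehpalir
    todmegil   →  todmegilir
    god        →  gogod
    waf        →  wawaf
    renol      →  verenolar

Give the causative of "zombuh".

vezombuhar

renol and todmegil both end in -l yet inflect differently (verenolar, todmegilir), so the final letter is not what conditions the rule; the number of vowels is.
"zombuh" has 2 vowels. The stems with 2 vowels (lellah → velellahar, renol → verenolar) add ve- … -ar around the stem.
The other patterns: stems with 1 vowel repeat the first consonant+vowel as a prefix; stems with 3 vowels add -ir.
So zombuh → vezombuhar.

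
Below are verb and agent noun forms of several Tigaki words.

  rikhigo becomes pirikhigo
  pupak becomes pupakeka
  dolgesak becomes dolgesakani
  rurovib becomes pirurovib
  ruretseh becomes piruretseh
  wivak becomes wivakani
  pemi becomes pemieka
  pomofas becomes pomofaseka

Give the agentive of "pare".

pareeka

pupak and dolgesak both end in -k yet inflect differently (pupakeka, dolgesakani), so the final letter is not what conditions the rule; the first letter is.
"pare" begins with p-. The stems beginning with p- (pemi → pemieka, pomofas → pomofaseka, pupak → pupakeka) add -eka.
The other patterns: stems beginning with r- add the prefix pi-; stems beginning with d- or w- add -ani.
So pare → pareeka.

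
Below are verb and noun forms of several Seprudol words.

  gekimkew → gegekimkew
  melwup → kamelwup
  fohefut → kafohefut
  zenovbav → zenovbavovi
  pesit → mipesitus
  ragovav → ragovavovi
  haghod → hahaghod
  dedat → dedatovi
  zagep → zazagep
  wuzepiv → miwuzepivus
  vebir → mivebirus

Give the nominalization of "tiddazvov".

titiddazvov

fohefut and dedat both end in -t yet inflect differently (kafohefut, dedatovi), so the final letter is not what conditions the rule; the last vowel is.
"tiddazvov" has last vowel 'o'. The one such stem in the data (haghod → hahaghod) repeats the first consonant+vowel as a prefix (as do zagep, gekimkew), so the same rule applies.
So tiddazvov → titiddazvov.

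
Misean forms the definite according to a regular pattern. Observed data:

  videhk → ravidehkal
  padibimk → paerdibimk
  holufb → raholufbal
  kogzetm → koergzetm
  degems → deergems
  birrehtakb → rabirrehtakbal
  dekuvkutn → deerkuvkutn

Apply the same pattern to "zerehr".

padibimk and videhk both end in -k yet inflect differently (paerdibimk, ravidehkal), so the final letter is not what conditions the rule; the second-to-last letter is.
"zerehr" has second-to-last letter 'h'. The one such stem in the data (videhk → ravidehkal) adds ra- … -al around the stem, so the same rule applies.
The other pattern: stems whose second-to-last letter is 'm' or 't' insert -er- after the first vowel.
So zerehr → razerehral.

razerehral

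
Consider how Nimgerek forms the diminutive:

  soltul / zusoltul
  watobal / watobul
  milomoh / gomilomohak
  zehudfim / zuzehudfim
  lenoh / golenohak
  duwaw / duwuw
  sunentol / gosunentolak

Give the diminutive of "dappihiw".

zudappihiw

sunentol and watobal both end in -l yet inflect differently (gosunentolak, watobul), so the final letter is not what conditions the rule; the last vowel is.
"dappihiw" has last vowel 'i'. The one such stem in the data (zehudfim → zuzehudfim) adds the prefix zu-, so the same rule applies.
So dappihiw → zudappihiw.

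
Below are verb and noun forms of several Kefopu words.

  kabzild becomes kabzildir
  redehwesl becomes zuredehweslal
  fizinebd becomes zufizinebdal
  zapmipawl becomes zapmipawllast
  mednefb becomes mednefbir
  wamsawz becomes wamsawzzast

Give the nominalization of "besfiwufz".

zapmipawl and redehwesl both end in -l yet inflect differently (zapmipawllast, zuredehweslal), so the final letter is not what conditions the rule; the second-to-last letter is.
"besfiwufz" has second-to-last letter 'f'. The one such stem in the data (mednefb → mednefbir) adds -ir, so the same rule applies.
So besfiwufz → besfiwufzir.

besfiwufzir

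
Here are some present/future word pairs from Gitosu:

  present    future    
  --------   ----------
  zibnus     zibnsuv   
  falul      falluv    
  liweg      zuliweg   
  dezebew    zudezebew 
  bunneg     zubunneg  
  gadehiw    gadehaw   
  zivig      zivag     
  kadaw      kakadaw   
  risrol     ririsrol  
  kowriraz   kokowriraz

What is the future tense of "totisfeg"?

dezebew and gadehiw both end in -w yet inflect differently (zudezebew, gadehaw), so the final letter is not what conditions the rule; the last vowel is.
"totisfeg" has last vowel 'e'. The stems whose last vowel is 'e' (liweg → zuliweg, dezebew → zudezebew, bunneg → zubunneg) add the prefix zu-.
The other patterns: stems whose last vowel is 'u' delete the last vowel and add -uv; stems whose last vowel is 'i' change the last vowel to 'a'; stems whose last vowel is 'a' or 'o' repeat the first consonant+vowel as a prefix.
So totisfeg → zutotisfeg.

zutotisfeg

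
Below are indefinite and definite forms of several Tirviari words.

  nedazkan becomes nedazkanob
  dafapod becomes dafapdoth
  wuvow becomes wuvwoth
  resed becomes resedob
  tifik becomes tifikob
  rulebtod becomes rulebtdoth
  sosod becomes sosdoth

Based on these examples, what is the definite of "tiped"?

tipedob

rulebtod and resed both end in -d yet inflect differently (rulebtdoth, resedob), so the final letter is not what conditions the rule; the last vowel is.
"tiped" has last vowel 'e'. The one such stem in the data (resed → resedob) adds -ob, so the same rule applies.
So tiped → tipedob.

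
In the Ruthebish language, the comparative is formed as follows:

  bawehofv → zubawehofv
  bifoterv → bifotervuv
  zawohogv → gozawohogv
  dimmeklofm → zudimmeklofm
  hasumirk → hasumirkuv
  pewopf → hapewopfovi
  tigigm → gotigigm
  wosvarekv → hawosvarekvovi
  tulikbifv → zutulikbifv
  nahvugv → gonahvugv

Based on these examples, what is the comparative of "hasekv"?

bifoterv and nahvugv both end in -v yet inflect differently (bifotervuv, gonahvugv), so the final letter is not what conditions the rule; the second-to-last letter is.
"hasekv" has second-to-last letter 'k'. The one such stem in the data (wosvarekv → hawosvarekvovi) adds ha- … -ovi around the stem, so the same rule applies.
So hasekv → hahasekvovi.

hahasekvovi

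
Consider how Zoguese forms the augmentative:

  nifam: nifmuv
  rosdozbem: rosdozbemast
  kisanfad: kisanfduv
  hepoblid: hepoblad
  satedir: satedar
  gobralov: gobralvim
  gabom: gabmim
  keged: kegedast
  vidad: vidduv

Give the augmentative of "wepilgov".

"wepilgov" has last vowel 'o'. The stems whose last vowel is 'o' (gabom → gabmim, gobralov → gobralvim) delete the last vowel and add -im.
So wepilgov → wepilgvim.

wepilgvim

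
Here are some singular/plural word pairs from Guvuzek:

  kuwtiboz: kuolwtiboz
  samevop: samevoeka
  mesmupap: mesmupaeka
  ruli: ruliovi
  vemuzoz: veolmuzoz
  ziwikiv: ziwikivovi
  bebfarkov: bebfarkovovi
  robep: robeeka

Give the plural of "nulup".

samevop and kuwtiboz both have last vowel 'o' yet inflect differently (samevoeka, kuolwtiboz), so the last vowel is not what conditions the rule; the final letter is.
"nulup" ends in -p. The stems ending in -p (robep → robeeka, samevop → samevoeka, mesmupap → mesmupaeka) drop the final letter and add -eka.
The other patterns: stems ending in -z insert -ol- after the first vowel; stems ending in -i or -v add -ovi.
So nulup → nulueka.

nulueka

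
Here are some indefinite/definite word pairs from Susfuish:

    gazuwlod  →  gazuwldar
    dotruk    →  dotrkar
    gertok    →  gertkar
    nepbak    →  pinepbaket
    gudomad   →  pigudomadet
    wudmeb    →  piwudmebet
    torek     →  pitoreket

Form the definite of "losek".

"losek" has last vowel 'e'. The stems whose last vowel is 'e' (wudmeb → piwudmebet, torek → pitoreket) add pi- … -et around the stem.
So losek → piloseket.

piloseket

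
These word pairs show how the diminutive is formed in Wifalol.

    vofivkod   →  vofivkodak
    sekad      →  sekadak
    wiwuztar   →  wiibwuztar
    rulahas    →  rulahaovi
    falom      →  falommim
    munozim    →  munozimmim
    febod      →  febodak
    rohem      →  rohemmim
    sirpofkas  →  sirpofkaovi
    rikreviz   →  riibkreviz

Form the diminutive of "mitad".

mitadak

falom and vofivkod both have last vowel 'o' yet inflect differently (falommim, vofivkodak), so the last vowel is not what conditions the rule; the final letter is.
"mitad" ends in -d. The stems ending in -d (vofivkod → vofivkodak, febod → febodak, sekad → sekadak) add -ak.
So mitad → mitadak.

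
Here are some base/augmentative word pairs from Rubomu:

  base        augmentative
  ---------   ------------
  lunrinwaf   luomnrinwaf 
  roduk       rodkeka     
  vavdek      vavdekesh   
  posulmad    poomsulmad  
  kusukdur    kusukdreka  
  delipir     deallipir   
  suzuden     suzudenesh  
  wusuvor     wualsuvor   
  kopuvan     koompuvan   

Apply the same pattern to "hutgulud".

vavdek and roduk both end in -k yet inflect differently (vavdekesh, rodkeka), so the final letter is not what conditions the rule; the last vowel is.
"hutgulud" has last vowel 'u'. The stems whose last vowel is 'u' (kusukdur → kusukdreka, roduk → rodkeka) delete the last vowel and add -eka.
The other patterns: stems whose last vowel is 'e' add -esh; stems whose last vowel is 'a' insert -om- after the first vowel; stems whose last vowel is 'i' or 'o' insert -al- after the first vowel.
So hutgulud → hutguldeka.

hutguldeka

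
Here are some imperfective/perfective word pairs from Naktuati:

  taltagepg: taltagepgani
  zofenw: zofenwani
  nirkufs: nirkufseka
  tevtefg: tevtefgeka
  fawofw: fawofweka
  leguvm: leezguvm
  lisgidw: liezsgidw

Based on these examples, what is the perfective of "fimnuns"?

"fimnuns" has second-to-last letter 'n'. The one such stem in the data (zofenw → zofenwani) adds -ani, so the same rule applies.
So fimnuns → fimnunsani.

fimnunsani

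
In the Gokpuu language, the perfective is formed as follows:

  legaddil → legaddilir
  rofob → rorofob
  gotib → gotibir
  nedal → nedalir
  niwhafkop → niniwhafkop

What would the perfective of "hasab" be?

"hasab" has last vowel 'a'. The one such stem in the data (nedal → nedalir) adds -ir, so the same rule applies.
So hasab → hasabir.

hasabir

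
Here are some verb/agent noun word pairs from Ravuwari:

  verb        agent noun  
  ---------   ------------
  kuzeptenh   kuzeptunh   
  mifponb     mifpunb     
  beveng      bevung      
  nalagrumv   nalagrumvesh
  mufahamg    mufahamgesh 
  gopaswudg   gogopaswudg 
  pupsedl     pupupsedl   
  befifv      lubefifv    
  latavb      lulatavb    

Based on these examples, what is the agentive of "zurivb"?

beveng and mufahamg both end in -g yet inflect differently (bevung, mufahamgesh), so the final letter is not what conditions the rule; the second-to-last letter is.
"zurivb" has second-to-last letter 'v'. The one such stem in the data (latavb → lulatavb) adds the prefix lu-, so the same rule applies.
The other patterns: stems whose second-to-last letter is 'n' change the last vowel to 'u'; stems whose second-to-last letter is 'm' add -esh; stems whose second-to-last letter is 'd' repeat the first consonant+vowel as a prefix.
So zurivb → luzurivb.

luzurivb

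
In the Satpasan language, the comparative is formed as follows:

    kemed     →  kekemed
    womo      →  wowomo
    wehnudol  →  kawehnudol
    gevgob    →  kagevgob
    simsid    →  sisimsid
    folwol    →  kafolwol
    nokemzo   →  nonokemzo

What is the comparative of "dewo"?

womo and folwol both have last vowel 'o' yet inflect differently (wowomo, kafolwol), so the last vowel is not what conditions the rule; the final letter is.
"dewo" ends in -o. The stems ending in -o (womo → wowomo, nokemzo → nonokemzo) repeat the first consonant+vowel as a prefix.
The other pattern: stems ending in -b or -l add the prefix ka-.
So dewo → dedewo.

dedewo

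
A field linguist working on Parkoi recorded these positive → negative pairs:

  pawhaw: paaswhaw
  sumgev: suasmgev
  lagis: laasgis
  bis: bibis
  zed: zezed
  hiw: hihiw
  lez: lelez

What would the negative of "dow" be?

lagis and bis both end in -s yet inflect differently (laasgis, bibis), so the final letter is not what conditions the rule; the number of vowels is.
"dow" has 1 vowel. The stems with 1 vowel (bis → bibis, zed → zezed, hiw → hihiw) repeat the first consonant+vowel as a prefix.
The other pattern: stems with 2 vowels insert -as- after the first vowel.
So dow → dodow.

dodow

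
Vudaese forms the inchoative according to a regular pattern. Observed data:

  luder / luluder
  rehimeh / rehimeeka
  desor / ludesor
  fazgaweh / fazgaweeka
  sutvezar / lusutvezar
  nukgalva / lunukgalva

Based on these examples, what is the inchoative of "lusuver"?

rehimeh and luder both have last vowel 'e' yet inflect differently (rehimeeka, luluder), so the last vowel is not what conditions the rule; the final letter is.
"lusuver" ends in -r. The stems ending in -r (desor → ludesor, sutvezar → lusutvezar, luder → luluder) add the prefix lu-.
So lusuver → lulusuver.

lulusuver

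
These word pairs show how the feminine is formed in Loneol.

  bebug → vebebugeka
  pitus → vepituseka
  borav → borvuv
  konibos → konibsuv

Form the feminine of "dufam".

dufmuv

"dufam" has last vowel 'a'. The one such stem in the data (borav → borvuv) deletes the last vowel and adds -uv (as does konibos), so the same rule applies.
So dufam → dufmuv.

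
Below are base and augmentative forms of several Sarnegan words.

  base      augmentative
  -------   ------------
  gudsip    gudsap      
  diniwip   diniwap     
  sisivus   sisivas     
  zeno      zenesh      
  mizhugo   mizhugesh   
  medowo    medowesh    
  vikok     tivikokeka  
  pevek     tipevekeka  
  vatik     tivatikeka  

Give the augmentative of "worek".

tiworekeka

"worek" ends in -k. The stems ending in -k (vikok → tivikokeka, pevek → tipevekeka, vatik → tivatikeka) add ti- … -eka around the stem.
So worek → tiworekeka.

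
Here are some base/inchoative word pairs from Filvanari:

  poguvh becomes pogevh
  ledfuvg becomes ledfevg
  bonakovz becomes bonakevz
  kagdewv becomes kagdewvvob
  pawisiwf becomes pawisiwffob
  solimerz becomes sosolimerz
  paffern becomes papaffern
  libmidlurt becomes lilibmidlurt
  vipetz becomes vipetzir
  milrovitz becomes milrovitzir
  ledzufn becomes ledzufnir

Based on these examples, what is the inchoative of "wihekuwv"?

wihekuwvvob

bonakovz and solimerz both end in -z yet inflect differently (bonakevz, sosolimerz), so the final letter is not what conditions the rule; the second-to-last letter is.
"wihekuwv" has second-to-last letter 'w'. The stems whose second-to-last letter is 'w' (kagdewv → kagdewvvob, pawisiwf → pawisiwffob) double the final consonant and add -ob.
The other patterns: stems whose second-to-last letter is 'v' change the last vowel to 'e'; stems whose second-to-last letter is 'r' repeat the first consonant+vowel as a prefix; stems whose second-to-last letter is 'f' or 't' add -ir.
So wihekuwv → wihekuwvvob.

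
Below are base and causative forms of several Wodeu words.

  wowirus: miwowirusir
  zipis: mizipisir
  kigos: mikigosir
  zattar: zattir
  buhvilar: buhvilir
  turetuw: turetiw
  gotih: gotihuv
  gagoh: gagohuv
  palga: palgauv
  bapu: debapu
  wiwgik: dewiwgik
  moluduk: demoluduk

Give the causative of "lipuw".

lipiw

wowirus and turetuw both have last vowel 'u' yet inflect differently (miwowirusir, turetiw), so the last vowel is not what conditions the rule; the final letter is.
"lipuw" ends in -w. The one such stem in the data (turetuw → turetiw) changes the last vowel to 'i' (as do zattar, buhvilar), so the same rule applies.
So lipuw → lipiw.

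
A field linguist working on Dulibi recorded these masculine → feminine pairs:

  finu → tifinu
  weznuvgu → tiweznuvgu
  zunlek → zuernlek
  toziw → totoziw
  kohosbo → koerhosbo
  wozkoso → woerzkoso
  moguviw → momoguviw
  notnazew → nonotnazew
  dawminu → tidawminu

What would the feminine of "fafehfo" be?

faerfehfo

"fafehfo" ends in -o. The stems ending in -o (wozkoso → woerzkoso, kohosbo → koerhosbo) insert -er- after the first vowel.
So fafehfo → faerfehfo.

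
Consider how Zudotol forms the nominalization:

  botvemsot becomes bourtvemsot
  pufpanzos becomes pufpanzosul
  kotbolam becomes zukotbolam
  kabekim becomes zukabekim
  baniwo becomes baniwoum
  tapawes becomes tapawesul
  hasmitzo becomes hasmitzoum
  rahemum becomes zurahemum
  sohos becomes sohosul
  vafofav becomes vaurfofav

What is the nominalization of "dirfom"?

"dirfom" ends in -m. The stems ending in -m (kabekim → zukabekim, kotbolam → zukotbolam, rahemum → zurahemum) add the prefix zu-.
So dirfom → zudirfom.

zudirfom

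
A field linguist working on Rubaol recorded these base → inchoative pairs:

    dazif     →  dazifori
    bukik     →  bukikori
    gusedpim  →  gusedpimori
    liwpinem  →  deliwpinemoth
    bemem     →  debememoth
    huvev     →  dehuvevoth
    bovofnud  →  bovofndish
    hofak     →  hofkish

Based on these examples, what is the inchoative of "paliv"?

gusedpim and liwpinem both end in -m yet inflect differently (gusedpimori, deliwpinemoth), so the final letter is not what conditions the rule; the last vowel is.
"paliv" has last vowel 'i'. The stems whose last vowel is 'i' (dazif → dazifori, bukik → bukikori, gusedpim → gusedpimori) add -ori.
The other patterns: stems whose last vowel is 'e' add de- … -oth around the stem; stems whose last vowel is 'a' or 'u' delete the last vowel and add -ish.
So paliv → palivori.

palivori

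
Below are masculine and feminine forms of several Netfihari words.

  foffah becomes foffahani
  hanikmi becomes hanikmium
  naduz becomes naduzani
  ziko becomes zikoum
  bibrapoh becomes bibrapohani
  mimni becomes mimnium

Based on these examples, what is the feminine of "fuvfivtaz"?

fuvfivtazani

bibrapoh and ziko both have last vowel 'o' yet inflect differently (bibrapohani, zikoum), so the last vowel is not what conditions the rule; whether the stem ends in a vowel or a consonant is.
"fuvfivtaz" ends in a consonant. The stems ending in a consonant (foffah → foffahani, bibrapoh → bibrapohani, naduz → naduzani) add -ani.
So fuvfivtaz → fuvfivtazani.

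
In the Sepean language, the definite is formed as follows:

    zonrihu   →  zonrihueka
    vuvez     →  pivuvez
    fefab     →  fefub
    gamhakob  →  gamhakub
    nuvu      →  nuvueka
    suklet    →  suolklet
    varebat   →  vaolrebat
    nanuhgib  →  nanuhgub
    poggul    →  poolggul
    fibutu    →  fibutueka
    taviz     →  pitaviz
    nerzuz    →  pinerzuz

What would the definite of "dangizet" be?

nanuhgib and taviz both have last vowel 'i' yet inflect differently (nanuhgub, pitaviz), so the last vowel is not what conditions the rule; the final letter is.
"dangizet" ends in -t. The stems ending in -t (suklet → suolklet, varebat → vaolrebat) insert -ol- after the first vowel.
So dangizet → daolngizet.

daolngizet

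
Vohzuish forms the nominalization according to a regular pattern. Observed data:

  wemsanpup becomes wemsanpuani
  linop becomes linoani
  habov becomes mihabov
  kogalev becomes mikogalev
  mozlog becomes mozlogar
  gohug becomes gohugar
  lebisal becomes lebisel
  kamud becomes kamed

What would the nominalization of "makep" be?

makeani

"makep" ends in -p. The stems ending in -p (wemsanpup → wemsanpuani, linop → linoani) drop the final letter and add -ani.
The other patterns: stems ending in -v add the prefix mi-; stems ending in -g add -ar; stems ending in -d or -l change the last vowel to 'e'.
So makep → makeani.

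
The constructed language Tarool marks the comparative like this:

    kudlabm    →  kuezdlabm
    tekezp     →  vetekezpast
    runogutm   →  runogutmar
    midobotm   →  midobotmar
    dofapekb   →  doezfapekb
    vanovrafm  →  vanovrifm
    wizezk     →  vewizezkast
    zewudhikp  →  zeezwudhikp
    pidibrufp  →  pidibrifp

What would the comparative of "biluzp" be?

vebiluzpast

"biluzp" has second-to-last letter 'z'. The stems whose second-to-last letter is 'z' (tekezp → vetekezpast, wizezk → vewizezkast) add ve- … -ast around the stem.
The other patterns: stems whose second-to-last letter is 'b' or 'k' insert -ez- after the first vowel; stems whose second-to-last letter is 'f' change the last vowel to 'i'; stems whose second-to-last letter is 't' add -ar.
So biluzp → vebiluzpast.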